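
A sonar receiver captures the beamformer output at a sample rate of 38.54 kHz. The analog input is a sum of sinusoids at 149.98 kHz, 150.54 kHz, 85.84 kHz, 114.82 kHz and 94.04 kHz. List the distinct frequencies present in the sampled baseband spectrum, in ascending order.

fs/2 = 19.27 kHz.
149.98 kHz mod fs = 34.36 kHz.
34.36 kHz > fs/2 = 19.27 kHz, folds to fs − 34.36 kHz = 4.18 kHz.
150.54 kHz mod fs = 34.92 kHz.
34.92 kHz > fs/2 = 19.27 kHz, folds to fs − 34.92 kHz = 3.62 kHz.
85.84 kHz mod fs = 8.76 kHz.
8.76 kHz ≤ fs/2 = 19.27 kHz, appears at 8.76 kHz.
114.82 kHz mod fs = 37.74 kHz.
37.74 kHz > fs/2 = 19.27 kHz, folds to fs − 37.74 kHz = 0.8 kHz.
94.04 kHz mod fs = 16.96 kHz.
16.96 kHz ≤ fs/2 = 19.27 kHz, appears at 16.96 kHz.
Distinct values: {0.8 kHz, 3.62 kHz, 4.18 kHz, 8.76 kHz, 16.96 kHz}.

0.8 kHz, 3.62 kHz, 4.18 kHz, 8.76 kHz, 16.96 kHz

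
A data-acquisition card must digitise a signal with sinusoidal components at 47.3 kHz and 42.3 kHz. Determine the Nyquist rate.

94.6 kHz

Highest-frequency component: 47.3 kHz.
Nyquist rate = 2 × 47.3 kHz = 94.6 kHz.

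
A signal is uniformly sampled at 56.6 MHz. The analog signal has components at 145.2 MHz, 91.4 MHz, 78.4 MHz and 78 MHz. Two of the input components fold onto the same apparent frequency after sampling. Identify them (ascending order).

78.4 MHz, 91.4 MHz

fs/2 = 28.3 MHz.
145.2 MHz mod fs = 32 MHz.
32 MHz > fs/2 = 28.3 MHz, folds to fs − 32 MHz = 24.6 MHz.
91.4 MHz mod fs = 34.8 MHz.
34.8 MHz > fs/2 = 28.3 MHz, folds to fs − 34.8 MHz = 21.8 MHz.
78.4 MHz mod fs = 21.8 MHz.
21.8 MHz ≤ fs/2 = 28.3 MHz, appears at 21.8 MHz.
78 MHz mod fs = 21.4 MHz.
21.4 MHz ≤ fs/2 = 28.3 MHz, appears at 21.4 MHz.
78.4 MHz and 91.4 MHz both map to 21.8 MHz.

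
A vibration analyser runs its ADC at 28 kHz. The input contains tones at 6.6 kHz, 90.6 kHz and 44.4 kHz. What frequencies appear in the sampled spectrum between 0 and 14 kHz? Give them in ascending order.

fs/2 = 14 kHz.
6.6 kHz ≤ fs/2 = 14 kHz, passes unchanged.
90.6 kHz mod fs = 6.6 kHz.
6.6 kHz ≤ fs/2 = 14 kHz, appears at 6.6 kHz.
44.4 kHz mod fs = 16.4 kHz.
16.4 kHz > fs/2 = 14 kHz, folds to fs − 16.4 kHz = 11.6 kHz.
Distinct values: {6.6 kHz, 11.6 kHz}.

6.6 kHz, 11.6 kHz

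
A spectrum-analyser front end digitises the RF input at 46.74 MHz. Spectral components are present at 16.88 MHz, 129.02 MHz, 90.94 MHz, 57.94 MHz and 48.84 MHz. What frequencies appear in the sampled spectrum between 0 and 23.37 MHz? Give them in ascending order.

2.1 MHz, 2.54 MHz, 11.2 MHz, 16.88 MHz

fs/2 = 23.37 MHz.
16.88 MHz ≤ fs/2 = 23.37 MHz, passes unchanged.
129.02 MHz mod fs = 35.54 MHz.
35.54 MHz > fs/2 = 23.37 MHz, folds to fs − 35.54 MHz = 11.2 MHz.
90.94 MHz mod fs = 44.2 MHz.
44.2 MHz > fs/2 = 23.37 MHz, folds to fs − 44.2 MHz = 2.54 MHz.
57.94 MHz mod fs = 11.2 MHz.
11.2 MHz ≤ fs/2 = 23.37 MHz, appears at 11.2 MHz.
48.84 MHz mod fs = 2.1 MHz.
2.1 MHz ≤ fs/2 = 23.37 MHz, appears at 2.1 MHz.
Distinct values: {2.1 MHz, 2.54 MHz, 11.2 MHz, 16.88 MHz}.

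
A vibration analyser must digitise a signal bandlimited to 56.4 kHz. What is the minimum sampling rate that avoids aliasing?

Nyquist rate = 2 × 56.4 kHz = 112.8 kHz.

112.8 kHz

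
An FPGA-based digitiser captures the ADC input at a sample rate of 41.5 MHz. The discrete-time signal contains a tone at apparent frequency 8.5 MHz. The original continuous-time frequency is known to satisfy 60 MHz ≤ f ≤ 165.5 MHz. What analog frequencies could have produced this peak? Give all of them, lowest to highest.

74.5 MHz, 91.5 MHz, 116 MHz, 133 MHz, 157.5 MHz

Frequencies that alias to 8.5 MHz are k·fs ± 8.5 MHz for integer k ≥ 0.
k=0: 8.5 MHz.
k=1: 33 MHz, 50 MHz.
k=2: 74.5 MHz, 91.5 MHz.
k=3: 116 MHz, 133 MHz.
k=4: 157.5 MHz, 174.5 MHz.
k=5: 199 MHz, 216 MHz.
Within [60 MHz, 165.5 MHz]: 74.5 MHz, 91.5 MHz, 116 MHz, 133 MHz, 157.5 MHz.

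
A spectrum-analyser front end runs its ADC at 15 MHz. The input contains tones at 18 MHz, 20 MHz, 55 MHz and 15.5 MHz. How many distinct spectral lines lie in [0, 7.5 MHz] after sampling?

3

fs/2 = 7.5 MHz.
18 MHz mod fs = 3 MHz.
3 MHz ≤ fs/2 = 7.5 MHz, appears at 3 MHz.
20 MHz mod fs = 5 MHz.
5 MHz ≤ fs/2 = 7.5 MHz, appears at 5 MHz.
55 MHz mod fs = 10 MHz.
10 MHz > fs/2 = 7.5 MHz, folds to fs − 10 MHz = 5 MHz.
15.5 MHz mod fs = 0.5 MHz.
0.5 MHz ≤ fs/2 = 7.5 MHz, appears at 0.5 MHz.
Distinct values: {0.5 MHz, 3 MHz, 5 MHz} → 3.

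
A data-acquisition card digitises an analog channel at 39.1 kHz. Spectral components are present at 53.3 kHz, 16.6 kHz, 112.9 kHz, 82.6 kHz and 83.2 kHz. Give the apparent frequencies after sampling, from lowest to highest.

fs/2 = 19.55 kHz.
53.3 kHz mod fs = 14.2 kHz.
14.2 kHz ≤ fs/2 = 19.55 kHz, appears at 14.2 kHz.
16.6 kHz ≤ fs/2 = 19.55 kHz, passes unchanged.
112.9 kHz mod fs = 34.7 kHz.
34.7 kHz > fs/2 = 19.55 kHz, folds to fs − 34.7 kHz = 4.4 kHz.
82.6 kHz mod fs = 4.4 kHz.
4.4 kHz ≤ fs/2 = 19.55 kHz, appears at 4.4 kHz.
83.2 kHz mod fs = 5 kHz.
5 kHz ≤ fs/2 = 19.55 kHz, appears at 5 kHz.
Distinct values: {4.4 kHz, 5 kHz, 14.2 kHz, 16.6 kHz}.

4.4 kHz, 5 kHz, 14.2 kHz, 16.6 kHz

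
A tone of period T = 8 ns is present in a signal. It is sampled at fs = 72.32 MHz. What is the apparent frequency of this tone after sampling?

T = 8 ns → f = 1/T = 125 MHz.
125 MHz mod fs = 52.68 MHz.
52.68 MHz > fs/2 = 36.16 MHz, folds to fs − 52.68 MHz = 19.64 MHz.

19.64 MHz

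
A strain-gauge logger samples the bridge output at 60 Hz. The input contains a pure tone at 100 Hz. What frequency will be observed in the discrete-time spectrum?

20 Hz

100 Hz mod fs = 40 Hz.
40 Hz > fs/2 = 30 Hz, folds to fs − 40 Hz = 20 Hz.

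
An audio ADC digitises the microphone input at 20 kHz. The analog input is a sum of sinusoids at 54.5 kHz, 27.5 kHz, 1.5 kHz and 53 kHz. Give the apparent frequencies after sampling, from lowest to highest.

fs/2 = 10 kHz.
54.5 kHz mod fs = 14.5 kHz.
14.5 kHz > fs/2 = 10 kHz, folds to fs − 14.5 kHz = 5.5 kHz.
27.5 kHz mod fs = 7.5 kHz.
7.5 kHz ≤ fs/2 = 10 kHz, appears at 7.5 kHz.
1.5 kHz ≤ fs/2 = 10 kHz, passes unchanged.
53 kHz mod fs = 13 kHz.
13 kHz > fs/2 = 10 kHz, folds to fs − 13 kHz = 7 kHz.
Distinct values: {1.5 kHz, 5.5 kHz, 7 kHz, 7.5 kHz}.

1.5 kHz, 5.5 kHz, 7 kHz, 7.5 kHz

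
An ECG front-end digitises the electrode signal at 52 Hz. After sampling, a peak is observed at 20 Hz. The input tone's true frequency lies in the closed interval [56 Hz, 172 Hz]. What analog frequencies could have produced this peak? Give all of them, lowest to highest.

72 Hz, 84 Hz, 124 Hz, 136 Hz

Frequencies that alias to 20 Hz are k·fs ± 20 Hz for integer k ≥ 0.
k=0: 20 Hz.
k=1: 32 Hz, 72 Hz.
k=2: 84 Hz, 124 Hz.
k=3: 136 Hz, 176 Hz.
k=4: 188 Hz, 228 Hz.
Within [56 Hz, 172 Hz]: 72 Hz, 84 Hz, 124 Hz, 136 Hz.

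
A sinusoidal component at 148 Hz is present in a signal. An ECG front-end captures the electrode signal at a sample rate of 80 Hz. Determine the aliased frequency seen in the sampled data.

148 Hz mod fs = 68 Hz.
68 Hz > fs/2 = 40 Hz, folds to fs − 68 Hz = 12 Hz.

12 Hz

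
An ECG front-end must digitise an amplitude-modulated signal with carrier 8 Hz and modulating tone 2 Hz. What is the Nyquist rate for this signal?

20 Hz

AM sidebands sit at fc ± fm = 6 Hz and 10 Hz.
Highest-frequency component: 10 Hz.
Nyquist rate = 2 × 10 Hz = 20 Hz.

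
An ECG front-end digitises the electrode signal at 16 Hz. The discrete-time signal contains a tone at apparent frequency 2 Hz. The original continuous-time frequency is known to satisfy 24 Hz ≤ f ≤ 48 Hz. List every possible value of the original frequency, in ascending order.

Frequencies that alias to 2 Hz are k·fs ± 2 Hz for integer k ≥ 0.
k=0: 2 Hz.
k=1: 14 Hz, 18 Hz.
k=2: 30 Hz, 34 Hz.
k=3: 46 Hz, 50 Hz.
k=4: 62 Hz, 66 Hz.
Within [24 Hz, 48 Hz]: 30 Hz, 34 Hz, 46 Hz.

30 Hz, 34 Hz, 46 Hz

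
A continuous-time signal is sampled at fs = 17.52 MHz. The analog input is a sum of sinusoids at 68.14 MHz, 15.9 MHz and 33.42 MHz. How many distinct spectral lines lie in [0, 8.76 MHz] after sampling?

2

fs/2 = 8.76 MHz.
68.14 MHz mod fs = 15.58 MHz.
15.58 MHz > fs/2 = 8.76 MHz, folds to fs − 15.58 MHz = 1.94 MHz.
15.9 MHz > fs/2 = 8.76 MHz, folds to fs − 15.9 MHz = 1.62 MHz.
33.42 MHz mod fs = 15.9 MHz.
15.9 MHz > fs/2 = 8.76 MHz, folds to fs − 15.9 MHz = 1.62 MHz.
Distinct values: {1.62 MHz, 1.94 MHz} → 2.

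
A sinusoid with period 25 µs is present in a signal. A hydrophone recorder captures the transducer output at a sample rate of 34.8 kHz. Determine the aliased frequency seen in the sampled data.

T = 25 µs → f = 1/T = 40 kHz.
40 kHz mod fs = 5.2 kHz.
5.2 kHz ≤ fs/2 = 17.4 kHz, appears at 5.2 kHz.

5.2 kHz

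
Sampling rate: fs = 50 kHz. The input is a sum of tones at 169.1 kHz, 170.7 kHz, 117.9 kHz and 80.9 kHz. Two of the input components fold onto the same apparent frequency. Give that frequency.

19.1 kHz

fs/2 = 25 kHz.
169.1 kHz mod fs = 19.1 kHz.
19.1 kHz ≤ fs/2 = 25 kHz, appears at 19.1 kHz.
170.7 kHz mod fs = 20.7 kHz.
20.7 kHz ≤ fs/2 = 25 kHz, appears at 20.7 kHz.
117.9 kHz mod fs = 17.9 kHz.
17.9 kHz ≤ fs/2 = 25 kHz, appears at 17.9 kHz.
80.9 kHz mod fs = 30.9 kHz.
30.9 kHz > fs/2 = 25 kHz, folds to fs − 30.9 kHz = 19.1 kHz.
80.9 kHz and 169.1 kHz both map to 19.1 kHz.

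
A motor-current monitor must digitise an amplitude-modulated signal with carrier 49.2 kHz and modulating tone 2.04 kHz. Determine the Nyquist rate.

AM sidebands sit at fc ± fm = 47.16 kHz and 51.24 kHz.
Highest-frequency component: 51.24 kHz.
Nyquist rate = 2 × 51.24 kHz = 102.48 kHz.

102.48 kHz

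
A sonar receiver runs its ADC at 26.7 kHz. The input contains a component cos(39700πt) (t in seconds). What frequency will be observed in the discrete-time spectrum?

ω = 39700π rad/s → f = ω/(2π) = 19850 Hz = 19.85 kHz.
19.85 kHz > fs/2 = 13.35 kHz, folds to fs − 19.85 kHz = 6.85 kHz.

6.85 kHz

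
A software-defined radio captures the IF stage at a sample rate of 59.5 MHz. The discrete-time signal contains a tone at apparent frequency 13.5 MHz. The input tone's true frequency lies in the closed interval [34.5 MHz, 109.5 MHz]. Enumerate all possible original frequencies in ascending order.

46 MHz, 73 MHz, 105.5 MHz

Frequencies that alias to 13.5 MHz are k·fs ± 13.5 MHz for integer k ≥ 0.
k=0: 13.5 MHz.
k=1: 46 MHz, 73 MHz.
k=2: 105.5 MHz, 132.5 MHz.
k=3: 165 MHz, 192 MHz.
Within [34.5 MHz, 109.5 MHz]: 46 MHz, 73 MHz, 105.5 MHz.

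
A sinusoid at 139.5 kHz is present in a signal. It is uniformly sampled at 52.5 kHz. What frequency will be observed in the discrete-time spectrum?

18 kHz

139.5 kHz mod fs = 34.5 kHz.
34.5 kHz > fs/2 = 26.25 kHz, folds to fs − 34.5 kHz = 18 kHz.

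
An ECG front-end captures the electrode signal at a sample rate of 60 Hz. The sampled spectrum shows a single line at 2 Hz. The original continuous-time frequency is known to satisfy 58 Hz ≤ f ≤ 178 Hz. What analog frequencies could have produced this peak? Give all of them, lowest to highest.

Frequencies that alias to 2 Hz are k·fs ± 2 Hz for integer k ≥ 0.
k=0: 2 Hz.
k=1: 58 Hz, 62 Hz.
k=2: 118 Hz, 122 Hz.
k=3: 178 Hz, 182 Hz.
k=4: 238 Hz, 242 Hz.
Within [58 Hz, 178 Hz]: 58 Hz, 62 Hz, 118 Hz, 122 Hz, 178 Hz.

58 Hz, 62 Hz, 118 Hz, 122 Hz, 178 Hz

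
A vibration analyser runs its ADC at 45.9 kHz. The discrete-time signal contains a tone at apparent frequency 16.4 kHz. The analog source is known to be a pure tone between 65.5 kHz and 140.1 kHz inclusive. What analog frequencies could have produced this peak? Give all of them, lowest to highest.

Frequencies that alias to 16.4 kHz are k·fs ± 16.4 kHz for integer k ≥ 0.
k=0: 16.4 kHz.
k=1: 29.5 kHz, 62.3 kHz.
k=2: 75.4 kHz, 108.2 kHz.
k=3: 121.3 kHz, 154.1 kHz.
k=4: 167.2 kHz, 200 kHz.
Within [65.5 kHz, 140.1 kHz]: 75.4 kHz, 108.2 kHz, 121.3 kHz.

75.4 kHz, 108.2 kHz, 121.3 kHz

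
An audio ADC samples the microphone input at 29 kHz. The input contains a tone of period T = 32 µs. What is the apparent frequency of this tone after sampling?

T = 32 µs → f = 1/T = 31.25 kHz.
31.25 kHz mod fs = 2.25 kHz.
2.25 kHz ≤ fs/2 = 14.5 kHz, appears at 2.25 kHz.

2.25 kHz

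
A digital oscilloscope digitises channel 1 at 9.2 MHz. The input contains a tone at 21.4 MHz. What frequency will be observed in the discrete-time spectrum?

21.4 MHz mod fs = 3 MHz.
3 MHz ≤ fs/2 = 4.6 MHz, appears at 3 MHz.

3 MHz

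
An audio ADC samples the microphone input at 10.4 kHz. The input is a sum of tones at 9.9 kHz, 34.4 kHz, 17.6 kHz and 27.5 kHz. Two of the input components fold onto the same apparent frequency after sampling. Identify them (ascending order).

fs/2 = 5.2 kHz.
9.9 kHz > fs/2 = 5.2 kHz, folds to fs − 9.9 kHz = 0.5 kHz.
34.4 kHz mod fs = 3.2 kHz.
3.2 kHz ≤ fs/2 = 5.2 kHz, appears at 3.2 kHz.
17.6 kHz mod fs = 7.2 kHz.
7.2 kHz > fs/2 = 5.2 kHz, folds to fs − 7.2 kHz = 3.2 kHz.
27.5 kHz mod fs = 6.7 kHz.
6.7 kHz > fs/2 = 5.2 kHz, folds to fs − 6.7 kHz = 3.7 kHz.
17.6 kHz and 34.4 kHz both map to 3.2 kHz.

17.6 kHz, 34.4 kHz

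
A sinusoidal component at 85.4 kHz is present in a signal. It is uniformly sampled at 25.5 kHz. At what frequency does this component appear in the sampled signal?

8.9 kHz

85.4 kHz mod fs = 8.9 kHz.
8.9 kHz ≤ fs/2 = 12.75 kHz, appears at 8.9 kHz.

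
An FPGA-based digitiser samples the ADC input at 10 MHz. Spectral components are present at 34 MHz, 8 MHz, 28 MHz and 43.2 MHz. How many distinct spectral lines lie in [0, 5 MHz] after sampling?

3

fs/2 = 5 MHz.
34 MHz mod fs = 4 MHz.
4 MHz ≤ fs/2 = 5 MHz, appears at 4 MHz.
8 MHz > fs/2 = 5 MHz, folds to fs − 8 MHz = 2 MHz.
28 MHz mod fs = 8 MHz.
8 MHz > fs/2 = 5 MHz, folds to fs − 8 MHz = 2 MHz.
43.2 MHz mod fs = 3.2 MHz.
3.2 MHz ≤ fs/2 = 5 MHz, appears at 3.2 MHz.
Distinct values: {2 MHz, 3.2 MHz, 4 MHz} → 3.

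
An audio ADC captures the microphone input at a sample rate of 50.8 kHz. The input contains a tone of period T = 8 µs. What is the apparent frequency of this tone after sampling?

T = 8 µs → f = 1/T = 125 kHz.
125 kHz mod fs = 23.4 kHz.
23.4 kHz ≤ fs/2 = 25.4 kHz, appears at 23.4 kHz.

23.4 kHz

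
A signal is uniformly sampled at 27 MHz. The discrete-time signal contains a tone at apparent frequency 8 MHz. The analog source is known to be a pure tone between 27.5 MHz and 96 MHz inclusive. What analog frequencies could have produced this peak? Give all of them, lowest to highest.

35 MHz, 46 MHz, 62 MHz, 73 MHz, 89 MHz

Frequencies that alias to 8 MHz are k·fs ± 8 MHz for integer k ≥ 0.
k=0: 8 MHz.
k=1: 19 MHz, 35 MHz.
k=2: 46 MHz, 62 MHz.
k=3: 73 MHz, 89 MHz.
k=4: 100 MHz, 116 MHz.
Within [27.5 MHz, 96 MHz]: 35 MHz, 46 MHz, 62 MHz, 73 MHz, 89 MHz.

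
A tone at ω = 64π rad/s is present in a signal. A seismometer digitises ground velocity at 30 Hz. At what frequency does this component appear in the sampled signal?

2 Hz

ω = 64π rad/s → f = ω/(2π) = 32 Hz.
32 Hz mod fs = 2 Hz.
2 Hz ≤ fs/2 = 15 Hz, appears at 2 Hz.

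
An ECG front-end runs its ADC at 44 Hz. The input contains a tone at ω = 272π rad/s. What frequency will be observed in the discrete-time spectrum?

4 Hz

ω = 272π rad/s → f = ω/(2π) = 136 Hz.
136 Hz mod fs = 4 Hz.
4 Hz ≤ fs/2 = 22 Hz, appears at 4 Hz.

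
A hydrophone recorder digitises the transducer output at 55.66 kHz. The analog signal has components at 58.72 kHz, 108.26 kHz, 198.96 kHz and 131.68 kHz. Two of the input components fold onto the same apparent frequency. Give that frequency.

fs/2 = 27.83 kHz.
58.72 kHz mod fs = 3.06 kHz.
3.06 kHz ≤ fs/2 = 27.83 kHz, appears at 3.06 kHz.
108.26 kHz mod fs = 52.6 kHz.
52.6 kHz > fs/2 = 27.83 kHz, folds to fs − 52.6 kHz = 3.06 kHz.
198.96 kHz mod fs = 31.98 kHz.
31.98 kHz > fs/2 = 27.83 kHz, folds to fs − 31.98 kHz = 23.68 kHz.
131.68 kHz mod fs = 20.36 kHz.
20.36 kHz ≤ fs/2 = 27.83 kHz, appears at 20.36 kHz.
58.72 kHz and 108.26 kHz both map to 3.06 kHz.

3.06 kHz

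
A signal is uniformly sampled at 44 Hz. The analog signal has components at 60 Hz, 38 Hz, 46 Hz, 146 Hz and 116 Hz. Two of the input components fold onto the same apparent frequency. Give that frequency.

fs/2 = 22 Hz.
60 Hz mod fs = 16 Hz.
16 Hz ≤ fs/2 = 22 Hz, appears at 16 Hz.
38 Hz > fs/2 = 22 Hz, folds to fs − 38 Hz = 6 Hz.
46 Hz mod fs = 2 Hz.
2 Hz ≤ fs/2 = 22 Hz, appears at 2 Hz.
146 Hz mod fs = 14 Hz.
14 Hz ≤ fs/2 = 22 Hz, appears at 14 Hz.
116 Hz mod fs = 28 Hz.
28 Hz > fs/2 = 22 Hz, folds to fs − 28 Hz = 16 Hz.
60 Hz and 116 Hz both map to 16 Hz.

16 Hz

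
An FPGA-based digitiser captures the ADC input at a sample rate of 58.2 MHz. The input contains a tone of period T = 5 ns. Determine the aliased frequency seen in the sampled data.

25.4 MHz

T = 5 ns → f = 1/T = 200 MHz.
200 MHz mod fs = 25.4 MHz.
25.4 MHz ≤ fs/2 = 29.1 MHz, appears at 25.4 MHz.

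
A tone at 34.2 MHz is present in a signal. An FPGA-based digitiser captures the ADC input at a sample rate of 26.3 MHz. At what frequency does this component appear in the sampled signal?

34.2 MHz mod fs = 7.9 MHz.
7.9 MHz ≤ fs/2 = 13.15 MHz, appears at 7.9 MHz.

7.9 MHz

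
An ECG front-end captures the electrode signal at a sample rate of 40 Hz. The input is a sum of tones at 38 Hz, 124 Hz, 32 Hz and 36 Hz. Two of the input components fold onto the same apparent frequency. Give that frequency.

4 Hz

fs/2 = 20 Hz.
38 Hz > fs/2 = 20 Hz, folds to fs − 38 Hz = 2 Hz.
124 Hz mod fs = 4 Hz.
4 Hz ≤ fs/2 = 20 Hz, appears at 4 Hz.
32 Hz > fs/2 = 20 Hz, folds to fs − 32 Hz = 8 Hz.
36 Hz > fs/2 = 20 Hz, folds to fs − 36 Hz = 4 Hz.
36 Hz and 124 Hz both map to 4 Hz.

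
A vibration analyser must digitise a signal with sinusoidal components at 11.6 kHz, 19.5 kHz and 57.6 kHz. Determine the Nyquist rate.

Highest-frequency component: 57.6 kHz.
Nyquist rate = 2 × 57.6 kHz = 115.2 kHz.

115.2 kHz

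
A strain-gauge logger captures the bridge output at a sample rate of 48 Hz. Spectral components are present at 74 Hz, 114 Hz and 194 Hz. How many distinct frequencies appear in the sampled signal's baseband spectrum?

3

fs/2 = 24 Hz.
74 Hz mod fs = 26 Hz.
26 Hz > fs/2 = 24 Hz, folds to fs − 26 Hz = 22 Hz.
114 Hz mod fs = 18 Hz.
18 Hz ≤ fs/2 = 24 Hz, appears at 18 Hz.
194 Hz mod fs = 2 Hz.
2 Hz ≤ fs/2 = 24 Hz, appears at 2 Hz.
Distinct values: {2 Hz, 18 Hz, 22 Hz} → 3.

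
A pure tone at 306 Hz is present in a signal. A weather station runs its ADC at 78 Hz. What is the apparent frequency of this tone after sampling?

306 Hz mod fs = 72 Hz.
72 Hz > fs/2 = 39 Hz, folds to fs − 72 Hz = 6 Hz.

6 Hz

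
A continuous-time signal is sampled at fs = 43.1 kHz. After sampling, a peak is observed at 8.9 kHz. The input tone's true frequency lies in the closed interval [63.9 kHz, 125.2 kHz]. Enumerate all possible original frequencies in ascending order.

Frequencies that alias to 8.9 kHz are k·fs ± 8.9 kHz for integer k ≥ 0.
k=0: 8.9 kHz.
k=1: 34.2 kHz, 52 kHz.
k=2: 77.3 kHz, 95.1 kHz.
k=3: 120.4 kHz, 138.2 kHz.
k=4: 163.5 kHz, 181.3 kHz.
Within [63.9 kHz, 125.2 kHz]: 77.3 kHz, 95.1 kHz, 120.4 kHz.

77.3 kHz, 95.1 kHz, 120.4 kHz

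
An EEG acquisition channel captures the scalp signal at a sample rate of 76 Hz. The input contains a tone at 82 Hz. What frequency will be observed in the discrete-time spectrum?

82 Hz mod fs = 6 Hz.
6 Hz ≤ fs/2 = 38 Hz, appears at 6 Hz.

6 Hz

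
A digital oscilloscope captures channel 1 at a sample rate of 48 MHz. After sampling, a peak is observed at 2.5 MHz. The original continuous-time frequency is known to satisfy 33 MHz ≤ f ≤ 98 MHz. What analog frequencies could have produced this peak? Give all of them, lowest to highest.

Frequencies that alias to 2.5 MHz are k·fs ± 2.5 MHz for integer k ≥ 0.
k=0: 2.5 MHz.
k=1: 45.5 MHz, 50.5 MHz.
k=2: 93.5 MHz, 98.5 MHz.
k=3: 141.5 MHz, 146.5 MHz.
Within [33 MHz, 98 MHz]: 45.5 MHz, 50.5 MHz, 93.5 MHz.

45.5 MHz, 50.5 MHz, 93.5 MHz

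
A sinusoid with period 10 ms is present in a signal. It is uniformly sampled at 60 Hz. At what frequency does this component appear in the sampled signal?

T = 10 ms → f = 1/T = 100 Hz.
100 Hz mod fs = 40 Hz.
40 Hz > fs/2 = 30 Hz, folds to fs − 40 Hz = 20 Hz.

20 Hz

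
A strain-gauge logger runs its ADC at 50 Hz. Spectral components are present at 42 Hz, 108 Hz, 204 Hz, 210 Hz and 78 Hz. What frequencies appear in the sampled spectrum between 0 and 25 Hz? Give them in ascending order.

fs/2 = 25 Hz.
42 Hz > fs/2 = 25 Hz, folds to fs − 42 Hz = 8 Hz.
108 Hz mod fs = 8 Hz.
8 Hz ≤ fs/2 = 25 Hz, appears at 8 Hz.
204 Hz mod fs = 4 Hz.
4 Hz ≤ fs/2 = 25 Hz, appears at 4 Hz.
210 Hz mod fs = 10 Hz.
10 Hz ≤ fs/2 = 25 Hz, appears at 10 Hz.
78 Hz mod fs = 28 Hz.
28 Hz > fs/2 = 25 Hz, folds to fs − 28 Hz = 22 Hz.
Distinct values: {4 Hz, 8 Hz, 10 Hz, 22 Hz}.

4 Hz, 8 Hz, 10 Hz, 22 Hz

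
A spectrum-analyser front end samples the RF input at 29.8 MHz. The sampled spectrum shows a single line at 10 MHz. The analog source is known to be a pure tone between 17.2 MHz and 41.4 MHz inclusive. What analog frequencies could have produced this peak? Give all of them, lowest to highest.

19.8 MHz, 39.8 MHz

Frequencies that alias to 10 MHz are k·fs ± 10 MHz for integer k ≥ 0.
k=0: 10 MHz.
k=1: 19.8 MHz, 39.8 MHz.
k=2: 49.6 MHz, 69.6 MHz.
Within [17.2 MHz, 41.4 MHz]: 19.8 MHz, 39.8 MHz.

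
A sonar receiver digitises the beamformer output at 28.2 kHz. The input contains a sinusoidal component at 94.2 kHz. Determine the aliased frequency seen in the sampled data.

94.2 kHz mod fs = 9.6 kHz.
9.6 kHz ≤ fs/2 = 14.1 kHz, appears at 9.6 kHz.

9.6 kHz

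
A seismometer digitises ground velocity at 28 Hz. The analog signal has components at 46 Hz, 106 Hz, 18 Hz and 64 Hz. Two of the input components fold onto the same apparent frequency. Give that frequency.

10 Hz

fs/2 = 14 Hz.
46 Hz mod fs = 18 Hz.
18 Hz > fs/2 = 14 Hz, folds to fs − 18 Hz = 10 Hz.
106 Hz mod fs = 22 Hz.
22 Hz > fs/2 = 14 Hz, folds to fs − 22 Hz = 6 Hz.
18 Hz > fs/2 = 14 Hz, folds to fs − 18 Hz = 10 Hz.
64 Hz mod fs = 8 Hz.
8 Hz ≤ fs/2 = 14 Hz, appears at 8 Hz.
18 Hz and 46 Hz both map to 10 Hz.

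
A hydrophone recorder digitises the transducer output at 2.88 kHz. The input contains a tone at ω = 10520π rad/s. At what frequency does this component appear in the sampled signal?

0.5 kHz

ω = 10520π rad/s → f = ω/(2π) = 5260 Hz = 5.26 kHz.
5.26 kHz mod fs = 2.38 kHz.
2.38 kHz > fs/2 = 1.44 kHz, folds to fs − 2.38 kHz = 0.5 kHz.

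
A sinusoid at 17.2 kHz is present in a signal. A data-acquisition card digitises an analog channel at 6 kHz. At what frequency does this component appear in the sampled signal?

17.2 kHz mod fs = 5.2 kHz.
5.2 kHz > fs/2 = 3 kHz, folds to fs − 5.2 kHz = 0.8 kHz.

0.8 kHz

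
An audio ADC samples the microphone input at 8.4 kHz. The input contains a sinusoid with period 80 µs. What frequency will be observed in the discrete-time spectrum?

T = 80 µs → f = 1/T = 12.5 kHz.
12.5 kHz mod fs = 4.1 kHz.
4.1 kHz ≤ fs/2 = 4.2 kHz, appears at 4.1 kHz.

4.1 kHz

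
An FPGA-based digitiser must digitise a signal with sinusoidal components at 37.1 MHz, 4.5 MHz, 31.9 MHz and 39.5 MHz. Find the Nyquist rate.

Highest-frequency component: 39.5 MHz.
Nyquist rate = 2 × 39.5 MHz = 79 MHz.

79 MHz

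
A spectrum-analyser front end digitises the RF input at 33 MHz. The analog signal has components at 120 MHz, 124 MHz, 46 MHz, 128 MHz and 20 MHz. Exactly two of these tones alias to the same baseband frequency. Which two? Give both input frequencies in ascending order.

20 MHz, 46 MHz

fs/2 = 16.5 MHz.
120 MHz mod fs = 21 MHz.
21 MHz > fs/2 = 16.5 MHz, folds to fs − 21 MHz = 12 MHz.
124 MHz mod fs = 25 MHz.
25 MHz > fs/2 = 16.5 MHz, folds to fs − 25 MHz = 8 MHz.
46 MHz mod fs = 13 MHz.
13 MHz ≤ fs/2 = 16.5 MHz, appears at 13 MHz.
128 MHz mod fs = 29 MHz.
29 MHz > fs/2 = 16.5 MHz, folds to fs − 29 MHz = 4 MHz.
20 MHz > fs/2 = 16.5 MHz, folds to fs − 20 MHz = 13 MHz.
20 MHz and 46 MHz both map to 13 MHz.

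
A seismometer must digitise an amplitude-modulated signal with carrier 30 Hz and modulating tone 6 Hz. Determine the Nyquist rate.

AM sidebands sit at fc ± fm = 24 Hz and 36 Hz.
Highest-frequency component: 36 Hz.
Nyquist rate = 2 × 36 Hz = 72 Hz.

72 Hz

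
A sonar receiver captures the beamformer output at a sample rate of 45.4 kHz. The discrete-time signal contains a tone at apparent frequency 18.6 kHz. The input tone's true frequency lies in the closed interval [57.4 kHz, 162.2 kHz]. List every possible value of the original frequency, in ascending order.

64 kHz, 72.2 kHz, 109.4 kHz, 117.6 kHz, 154.8 kHz

Frequencies that alias to 18.6 kHz are k·fs ± 18.6 kHz for integer k ≥ 0.
k=0: 18.6 kHz.
k=1: 26.8 kHz, 64 kHz.
k=2: 72.2 kHz, 109.4 kHz.
k=3: 117.6 kHz, 154.8 kHz.
k=4: 163 kHz, 200.2 kHz.
Within [57.4 kHz, 162.2 kHz]: 64 kHz, 72.2 kHz, 109.4 kHz, 117.6 kHz, 154.8 kHz.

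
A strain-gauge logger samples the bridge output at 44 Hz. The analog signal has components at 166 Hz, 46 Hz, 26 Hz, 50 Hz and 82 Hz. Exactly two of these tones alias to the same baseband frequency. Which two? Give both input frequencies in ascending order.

50 Hz, 82 Hz

fs/2 = 22 Hz.
166 Hz mod fs = 34 Hz.
34 Hz > fs/2 = 22 Hz, folds to fs − 34 Hz = 10 Hz.
46 Hz mod fs = 2 Hz.
2 Hz ≤ fs/2 = 22 Hz, appears at 2 Hz.
26 Hz > fs/2 = 22 Hz, folds to fs − 26 Hz = 18 Hz.
50 Hz mod fs = 6 Hz.
6 Hz ≤ fs/2 = 22 Hz, appears at 6 Hz.
82 Hz mod fs = 38 Hz.
38 Hz > fs/2 = 22 Hz, folds to fs − 38 Hz = 6 Hz.
50 Hz and 82 Hz both map to 6 Hz.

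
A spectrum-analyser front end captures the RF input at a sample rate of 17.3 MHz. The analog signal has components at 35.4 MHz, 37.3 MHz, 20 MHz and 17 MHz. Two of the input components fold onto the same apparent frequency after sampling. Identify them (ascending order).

fs/2 = 8.65 MHz.
35.4 MHz mod fs = 0.8 MHz.
0.8 MHz ≤ fs/2 = 8.65 MHz, appears at 0.8 MHz.
37.3 MHz mod fs = 2.7 MHz.
2.7 MHz ≤ fs/2 = 8.65 MHz, appears at 2.7 MHz.
20 MHz mod fs = 2.7 MHz.
2.7 MHz ≤ fs/2 = 8.65 MHz, appears at 2.7 MHz.
17 MHz > fs/2 = 8.65 MHz, folds to fs − 17 MHz = 0.3 MHz.
20 MHz and 37.3 MHz both map to 2.7 MHz.

20 MHz, 37.3 MHz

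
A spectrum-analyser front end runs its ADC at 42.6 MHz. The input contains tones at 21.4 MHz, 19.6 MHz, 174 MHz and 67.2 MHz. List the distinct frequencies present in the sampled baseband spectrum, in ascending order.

fs/2 = 21.3 MHz.
21.4 MHz > fs/2 = 21.3 MHz, folds to fs − 21.4 MHz = 21.2 MHz.
19.6 MHz ≤ fs/2 = 21.3 MHz, passes unchanged.
174 MHz mod fs = 3.6 MHz.
3.6 MHz ≤ fs/2 = 21.3 MHz, appears at 3.6 MHz.
67.2 MHz mod fs = 24.6 MHz.
24.6 MHz > fs/2 = 21.3 MHz, folds to fs − 24.6 MHz = 18 MHz.
Distinct values: {3.6 MHz, 18 MHz, 19.6 MHz, 21.2 MHz}.

3.6 MHz, 18 MHz, 19.6 MHz, 21.2 MHz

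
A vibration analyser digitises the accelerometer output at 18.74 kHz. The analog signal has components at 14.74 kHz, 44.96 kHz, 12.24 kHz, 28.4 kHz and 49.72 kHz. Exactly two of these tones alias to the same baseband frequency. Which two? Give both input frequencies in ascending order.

fs/2 = 9.37 kHz.
14.74 kHz > fs/2 = 9.37 kHz, folds to fs − 14.74 kHz = 4 kHz.
44.96 kHz mod fs = 7.48 kHz.
7.48 kHz ≤ fs/2 = 9.37 kHz, appears at 7.48 kHz.
12.24 kHz > fs/2 = 9.37 kHz, folds to fs − 12.24 kHz = 6.5 kHz.
28.4 kHz mod fs = 9.66 kHz.
9.66 kHz > fs/2 = 9.37 kHz, folds to fs − 9.66 kHz = 9.08 kHz.
49.72 kHz mod fs = 12.24 kHz.
12.24 kHz > fs/2 = 9.37 kHz, folds to fs − 12.24 kHz = 6.5 kHz.
12.24 kHz and 49.72 kHz both map to 6.5 kHz.

12.24 kHz, 49.72 kHz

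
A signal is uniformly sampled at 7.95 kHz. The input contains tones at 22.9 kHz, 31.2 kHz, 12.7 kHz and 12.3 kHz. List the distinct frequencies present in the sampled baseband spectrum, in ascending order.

fs/2 = 3.975 kHz.
22.9 kHz mod fs = 7 kHz.
7 kHz > fs/2 = 3.975 kHz, folds to fs − 7 kHz = 0.95 kHz.
31.2 kHz mod fs = 7.35 kHz.
7.35 kHz > fs/2 = 3.975 kHz, folds to fs − 7.35 kHz = 0.6 kHz.
12.7 kHz mod fs = 4.75 kHz.
4.75 kHz > fs/2 = 3.975 kHz, folds to fs − 4.75 kHz = 3.2 kHz.
12.3 kHz mod fs = 4.35 kHz.
4.35 kHz > fs/2 = 3.975 kHz, folds to fs − 4.35 kHz = 3.6 kHz.
Distinct values: {0.6 kHz, 0.95 kHz, 3.2 kHz, 3.6 kHz}.

0.6 kHz, 0.95 kHz, 3.2 kHz, 3.6 kHz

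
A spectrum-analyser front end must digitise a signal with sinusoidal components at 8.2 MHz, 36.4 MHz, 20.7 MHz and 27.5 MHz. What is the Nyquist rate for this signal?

Highest-frequency component: 36.4 MHz.
Nyquist rate = 2 × 36.4 MHz = 72.8 MHz.

72.8 MHz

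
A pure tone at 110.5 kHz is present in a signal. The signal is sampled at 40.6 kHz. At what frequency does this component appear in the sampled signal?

110.5 kHz mod fs = 29.3 kHz.
29.3 kHz > fs/2 = 20.3 kHz, folds to fs − 29.3 kHz = 11.3 kHz.

11.3 kHz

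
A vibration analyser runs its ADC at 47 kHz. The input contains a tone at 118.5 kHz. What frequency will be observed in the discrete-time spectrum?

22.5 kHz

118.5 kHz mod fs = 24.5 kHz.
24.5 kHz > fs/2 = 23.5 kHz, folds to fs − 24.5 kHz = 22.5 kHz.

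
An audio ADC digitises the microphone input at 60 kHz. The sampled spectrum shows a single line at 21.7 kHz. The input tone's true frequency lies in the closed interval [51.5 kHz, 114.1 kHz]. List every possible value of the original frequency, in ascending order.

81.7 kHz, 98.3 kHz

Frequencies that alias to 21.7 kHz are k·fs ± 21.7 kHz for integer k ≥ 0.
k=0: 21.7 kHz.
k=1: 38.3 kHz, 81.7 kHz.
k=2: 98.3 kHz, 141.7 kHz.
k=3: 158.3 kHz, 201.7 kHz.
Within [51.5 kHz, 114.1 kHz]: 81.7 kHz, 98.3 kHz.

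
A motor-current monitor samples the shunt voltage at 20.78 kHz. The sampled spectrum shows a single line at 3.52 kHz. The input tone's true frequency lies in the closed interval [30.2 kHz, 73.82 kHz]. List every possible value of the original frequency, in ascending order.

Frequencies that alias to 3.52 kHz are k·fs ± 3.52 kHz for integer k ≥ 0.
k=0: 3.52 kHz.
k=1: 17.26 kHz, 24.3 kHz.
k=2: 38.04 kHz, 45.08 kHz.
k=3: 58.82 kHz, 65.86 kHz.
k=4: 79.6 kHz, 86.64 kHz.
Within [30.2 kHz, 73.82 kHz]: 38.04 kHz, 45.08 kHz, 58.82 kHz, 65.86 kHz.

38.04 kHz, 45.08 kHz, 58.82 kHz, 65.86 kHz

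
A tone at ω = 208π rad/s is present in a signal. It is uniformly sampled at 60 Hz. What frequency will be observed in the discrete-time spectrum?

ω = 208π rad/s → f = ω/(2π) = 104 Hz.
104 Hz mod fs = 44 Hz.
44 Hz > fs/2 = 30 Hz, folds to fs − 44 Hz = 16 Hz.

16 Hz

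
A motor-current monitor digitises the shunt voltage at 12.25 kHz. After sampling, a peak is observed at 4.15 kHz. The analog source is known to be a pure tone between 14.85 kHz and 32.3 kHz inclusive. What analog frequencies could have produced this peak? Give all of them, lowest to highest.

16.4 kHz, 20.35 kHz, 28.65 kHz

Frequencies that alias to 4.15 kHz are k·fs ± 4.15 kHz for integer k ≥ 0.
k=0: 4.15 kHz.
k=1: 8.1 kHz, 16.4 kHz.
k=2: 20.35 kHz, 28.65 kHz.
k=3: 32.6 kHz, 40.9 kHz.
Within [14.85 kHz, 32.3 kHz]: 16.4 kHz, 20.35 kHz, 28.65 kHz.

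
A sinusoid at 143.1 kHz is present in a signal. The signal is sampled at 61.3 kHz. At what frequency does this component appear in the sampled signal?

20.5 kHz

143.1 kHz mod fs = 20.5 kHz.
20.5 kHz ≤ fs/2 = 30.65 kHz, appears at 20.5 kHz.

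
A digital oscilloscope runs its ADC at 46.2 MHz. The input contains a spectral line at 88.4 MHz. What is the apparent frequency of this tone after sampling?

88.4 MHz mod fs = 42.2 MHz.
42.2 MHz > fs/2 = 23.1 MHz, folds to fs − 42.2 MHz = 4 MHz.

4 MHz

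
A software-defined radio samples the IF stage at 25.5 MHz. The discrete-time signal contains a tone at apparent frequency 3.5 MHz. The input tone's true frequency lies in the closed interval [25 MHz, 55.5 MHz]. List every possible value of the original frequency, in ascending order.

Frequencies that alias to 3.5 MHz are k·fs ± 3.5 MHz for integer k ≥ 0.
k=0: 3.5 MHz.
k=1: 22 MHz, 29 MHz.
k=2: 47.5 MHz, 54.5 MHz.
k=3: 73 MHz, 80 MHz.
Within [25 MHz, 55.5 MHz]: 29 MHz, 47.5 MHz, 54.5 MHz.

29 MHz, 47.5 MHz, 54.5 MHz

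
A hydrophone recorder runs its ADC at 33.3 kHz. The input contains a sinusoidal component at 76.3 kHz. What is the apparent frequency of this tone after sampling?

76.3 kHz mod fs = 9.7 kHz.
9.7 kHz ≤ fs/2 = 16.65 kHz, appears at 9.7 kHz.

9.7 kHz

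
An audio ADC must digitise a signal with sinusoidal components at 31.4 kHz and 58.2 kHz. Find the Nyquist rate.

116.4 kHz

Highest-frequency component: 58.2 kHz.
Nyquist rate = 2 × 58.2 kHz = 116.4 kHz.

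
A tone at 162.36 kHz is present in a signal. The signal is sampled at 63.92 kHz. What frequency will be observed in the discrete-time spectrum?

29.4 kHz

162.36 kHz mod fs = 34.52 kHz.
34.52 kHz > fs/2 = 31.96 kHz, folds to fs − 34.52 kHz = 29.4 kHz.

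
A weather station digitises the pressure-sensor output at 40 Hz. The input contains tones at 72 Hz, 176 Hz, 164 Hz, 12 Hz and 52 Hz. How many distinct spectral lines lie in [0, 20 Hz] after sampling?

4

fs/2 = 20 Hz.
72 Hz mod fs = 32 Hz.
32 Hz > fs/2 = 20 Hz, folds to fs − 32 Hz = 8 Hz.
176 Hz mod fs = 16 Hz.
16 Hz ≤ fs/2 = 20 Hz, appears at 16 Hz.
164 Hz mod fs = 4 Hz.
4 Hz ≤ fs/2 = 20 Hz, appears at 4 Hz.
12 Hz ≤ fs/2 = 20 Hz, passes unchanged.
52 Hz mod fs = 12 Hz.
12 Hz ≤ fs/2 = 20 Hz, appears at 12 Hz.
Distinct values: {4 Hz, 8 Hz, 12 Hz, 16 Hz} → 4.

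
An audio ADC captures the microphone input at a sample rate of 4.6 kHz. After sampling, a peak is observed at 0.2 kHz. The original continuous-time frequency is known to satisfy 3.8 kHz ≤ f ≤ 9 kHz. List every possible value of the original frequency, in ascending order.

Frequencies that alias to 0.2 kHz are k·fs ± 0.2 kHz for integer k ≥ 0.
k=0: 0.2 kHz.
k=1: 4.4 kHz, 4.8 kHz.
k=2: 9 kHz, 9.4 kHz.
k=3: 13.6 kHz, 14 kHz.
Within [3.8 kHz, 9 kHz]: 4.4 kHz, 4.8 kHz, 9 kHz.

4.4 kHz, 4.8 kHz, 9 kHz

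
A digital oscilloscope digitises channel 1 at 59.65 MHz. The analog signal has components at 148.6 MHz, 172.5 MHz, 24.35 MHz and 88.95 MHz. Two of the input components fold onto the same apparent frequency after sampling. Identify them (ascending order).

fs/2 = 29.825 MHz.
148.6 MHz mod fs = 29.3 MHz.
29.3 MHz ≤ fs/2 = 29.825 MHz, appears at 29.3 MHz.
172.5 MHz mod fs = 53.2 MHz.
53.2 MHz > fs/2 = 29.825 MHz, folds to fs − 53.2 MHz = 6.45 MHz.
24.35 MHz ≤ fs/2 = 29.825 MHz, passes unchanged.
88.95 MHz mod fs = 29.3 MHz.
29.3 MHz ≤ fs/2 = 29.825 MHz, appears at 29.3 MHz.
88.95 MHz and 148.6 MHz both map to 29.3 MHz.

88.95 MHz, 148.6 MHz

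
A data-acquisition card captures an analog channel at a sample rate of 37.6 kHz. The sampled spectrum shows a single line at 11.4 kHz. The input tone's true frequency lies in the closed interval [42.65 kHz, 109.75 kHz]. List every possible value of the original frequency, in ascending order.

49 kHz, 63.8 kHz, 86.6 kHz, 101.4 kHz

Frequencies that alias to 11.4 kHz are k·fs ± 11.4 kHz for integer k ≥ 0.
k=0: 11.4 kHz.
k=1: 26.2 kHz, 49 kHz.
k=2: 63.8 kHz, 86.6 kHz.
k=3: 101.4 kHz, 124.2 kHz.
k=4: 139 kHz, 161.8 kHz.
Within [42.65 kHz, 109.75 kHz]: 49 kHz, 63.8 kHz, 86.6 kHz, 101.4 kHz.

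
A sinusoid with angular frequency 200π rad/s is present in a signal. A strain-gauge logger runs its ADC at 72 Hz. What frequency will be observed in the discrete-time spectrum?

ω = 200π rad/s → f = ω/(2π) = 100 Hz.
100 Hz mod fs = 28 Hz.
28 Hz ≤ fs/2 = 36 Hz, appears at 28 Hz.

28 Hz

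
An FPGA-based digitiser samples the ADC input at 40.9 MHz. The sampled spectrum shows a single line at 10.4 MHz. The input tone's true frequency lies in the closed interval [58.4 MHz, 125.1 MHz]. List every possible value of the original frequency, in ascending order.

71.4 MHz, 92.2 MHz, 112.3 MHz

Frequencies that alias to 10.4 MHz are k·fs ± 10.4 MHz for integer k ≥ 0.
k=0: 10.4 MHz.
k=1: 30.5 MHz, 51.3 MHz.
k=2: 71.4 MHz, 92.2 MHz.
k=3: 112.3 MHz, 133.1 MHz.
k=4: 153.2 MHz, 174 MHz.
Within [58.4 MHz, 125.1 MHz]: 71.4 MHz, 92.2 MHz, 112.3 MHz.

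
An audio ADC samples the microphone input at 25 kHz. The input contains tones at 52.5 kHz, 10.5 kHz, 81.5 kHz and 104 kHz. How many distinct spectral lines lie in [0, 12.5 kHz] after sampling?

fs/2 = 12.5 kHz.
52.5 kHz mod fs = 2.5 kHz.
2.5 kHz ≤ fs/2 = 12.5 kHz, appears at 2.5 kHz.
10.5 kHz ≤ fs/2 = 12.5 kHz, passes unchanged.
81.5 kHz mod fs = 6.5 kHz.
6.5 kHz ≤ fs/2 = 12.5 kHz, appears at 6.5 kHz.
104 kHz mod fs = 4 kHz.
4 kHz ≤ fs/2 = 12.5 kHz, appears at 4 kHz.
Distinct values: {2.5 kHz, 4 kHz, 6.5 kHz, 10.5 kHz} → 4.

4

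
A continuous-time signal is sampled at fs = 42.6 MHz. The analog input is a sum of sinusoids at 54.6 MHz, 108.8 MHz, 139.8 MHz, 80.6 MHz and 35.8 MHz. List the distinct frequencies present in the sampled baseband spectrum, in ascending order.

fs/2 = 21.3 MHz.
54.6 MHz mod fs = 12 MHz.
12 MHz ≤ fs/2 = 21.3 MHz, appears at 12 MHz.
108.8 MHz mod fs = 23.6 MHz.
23.6 MHz > fs/2 = 21.3 MHz, folds to fs − 23.6 MHz = 19 MHz.
139.8 MHz mod fs = 12 MHz.
12 MHz ≤ fs/2 = 21.3 MHz, appears at 12 MHz.
80.6 MHz mod fs = 38 MHz.
38 MHz > fs/2 = 21.3 MHz, folds to fs − 38 MHz = 4.6 MHz.
35.8 MHz > fs/2 = 21.3 MHz, folds to fs − 35.8 MHz = 6.8 MHz.
Distinct values: {4.6 MHz, 6.8 MHz, 12 MHz, 19 MHz}.

4.6 MHz, 6.8 MHz, 12 MHz, 19 MHz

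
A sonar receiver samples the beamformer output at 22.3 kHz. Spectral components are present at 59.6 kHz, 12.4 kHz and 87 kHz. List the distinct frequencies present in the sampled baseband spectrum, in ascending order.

fs/2 = 11.15 kHz.
59.6 kHz mod fs = 15 kHz.
15 kHz > fs/2 = 11.15 kHz, folds to fs − 15 kHz = 7.3 kHz.
12.4 kHz > fs/2 = 11.15 kHz, folds to fs − 12.4 kHz = 9.9 kHz.
87 kHz mod fs = 20.1 kHz.
20.1 kHz > fs/2 = 11.15 kHz, folds to fs − 20.1 kHz = 2.2 kHz.
Distinct values: {2.2 kHz, 7.3 kHz, 9.9 kHz}.

2.2 kHz, 7.3 kHz, 9.9 kHz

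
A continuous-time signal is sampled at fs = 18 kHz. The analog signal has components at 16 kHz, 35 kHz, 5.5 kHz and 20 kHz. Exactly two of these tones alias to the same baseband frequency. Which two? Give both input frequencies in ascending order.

16 kHz, 20 kHz

fs/2 = 9 kHz.
16 kHz > fs/2 = 9 kHz, folds to fs − 16 kHz = 2 kHz.
35 kHz mod fs = 17 kHz.
17 kHz > fs/2 = 9 kHz, folds to fs − 17 kHz = 1 kHz.
5.5 kHz ≤ fs/2 = 9 kHz, passes unchanged.
20 kHz mod fs = 2 kHz.
2 kHz ≤ fs/2 = 9 kHz, appears at 2 kHz.
16 kHz and 20 kHz both map to 2 kHz.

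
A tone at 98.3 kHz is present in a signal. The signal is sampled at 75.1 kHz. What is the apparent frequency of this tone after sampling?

98.3 kHz mod fs = 23.2 kHz.
23.2 kHz ≤ fs/2 = 37.55 kHz, appears at 23.2 kHz.

23.2 kHz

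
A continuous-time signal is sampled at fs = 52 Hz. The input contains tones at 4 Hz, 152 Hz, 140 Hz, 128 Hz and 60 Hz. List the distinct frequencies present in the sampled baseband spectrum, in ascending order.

fs/2 = 26 Hz.
4 Hz ≤ fs/2 = 26 Hz, passes unchanged.
152 Hz mod fs = 48 Hz.
48 Hz > fs/2 = 26 Hz, folds to fs − 48 Hz = 4 Hz.
140 Hz mod fs = 36 Hz.
36 Hz > fs/2 = 26 Hz, folds to fs − 36 Hz = 16 Hz.
128 Hz mod fs = 24 Hz.
24 Hz ≤ fs/2 = 26 Hz, appears at 24 Hz.
60 Hz mod fs = 8 Hz.
8 Hz ≤ fs/2 = 26 Hz, appears at 8 Hz.
Distinct values: {4 Hz, 8 Hz, 16 Hz, 24 Hz}.

4 Hz, 8 Hz, 16 Hz, 24 Hz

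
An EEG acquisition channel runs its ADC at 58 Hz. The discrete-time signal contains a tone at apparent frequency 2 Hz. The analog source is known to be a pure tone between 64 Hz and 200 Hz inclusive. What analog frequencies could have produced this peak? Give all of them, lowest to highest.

114 Hz, 118 Hz, 172 Hz, 176 Hz

Frequencies that alias to 2 Hz are k·fs ± 2 Hz for integer k ≥ 0.
k=0: 2 Hz.
k=1: 56 Hz, 60 Hz.
k=2: 114 Hz, 118 Hz.
k=3: 172 Hz, 176 Hz.
k=4: 230 Hz, 234 Hz.
Within [64 Hz, 200 Hz]: 114 Hz, 118 Hz, 172 Hz, 176 Hz.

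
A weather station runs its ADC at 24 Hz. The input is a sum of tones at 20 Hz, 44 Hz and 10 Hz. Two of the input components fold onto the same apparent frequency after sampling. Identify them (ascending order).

fs/2 = 12 Hz.
20 Hz > fs/2 = 12 Hz, folds to fs − 20 Hz = 4 Hz.
44 Hz mod fs = 20 Hz.
20 Hz > fs/2 = 12 Hz, folds to fs − 20 Hz = 4 Hz.
10 Hz ≤ fs/2 = 12 Hz, passes unchanged.
20 Hz and 44 Hz both map to 4 Hz.

20 Hz, 44 Hz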